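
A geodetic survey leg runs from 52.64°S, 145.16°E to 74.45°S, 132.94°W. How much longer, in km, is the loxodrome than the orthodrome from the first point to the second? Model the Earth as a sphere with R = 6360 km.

Great circle: cos σ = sin φ₁ sin φ₂ + cos φ₁ cos φ₂ cos Δλ,  σ = 0.6622 rad → d_gc = 4211.3 km
Rhumb line: Δψ = -0.9067, q = Δφ/Δψ = 0.4198, d_rh = R√(Δφ²+q²Δλ²) = 4519.7 km
Excess = 4519.7 − 4211.3 = 308.4 ≈ 308 km

308 km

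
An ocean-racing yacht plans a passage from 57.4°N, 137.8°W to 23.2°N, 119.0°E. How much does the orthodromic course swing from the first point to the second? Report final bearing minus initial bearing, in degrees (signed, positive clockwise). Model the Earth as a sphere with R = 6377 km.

Initial bearing θ₁ = atan2(sin Δλ cos φ₂, cos φ₁ sin φ₂ − sin φ₁ cos φ₂ cos Δλ) = 293.50°
Final bearing θ₂ = (initial bearing from the destination back to the start) + 180° = 212.52°
Δθ = θ₂ − θ₁ = -81.0°

-81.0°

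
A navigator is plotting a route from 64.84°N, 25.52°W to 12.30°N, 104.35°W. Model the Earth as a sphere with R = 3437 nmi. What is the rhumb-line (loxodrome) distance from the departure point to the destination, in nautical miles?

Rhumb course C = atan2(Δλ, Δψ) with Δψ = ln[tan(π/4+φ₂/2)/tan(π/4+φ₁/2)] = -1.2835, Δλ = -1.3758 → C = 226.99°
d = R·|Δφ| / |cos C| = 3437·0.91700 / 0.68215 = 4620 nmi

4620 nmi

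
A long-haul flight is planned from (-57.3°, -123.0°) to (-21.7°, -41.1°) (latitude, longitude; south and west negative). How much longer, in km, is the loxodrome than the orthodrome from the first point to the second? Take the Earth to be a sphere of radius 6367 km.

Great circle: cos σ = sin φ₁ sin φ₂ + cos φ₁ cos φ₂ cos Δλ,  σ = 1.1790 rad → d_gc = 7506.5 km
Rhumb line: Δψ = +0.8382, q = Δφ/Δψ = 0.7413, d_rh = R√(Δφ²+q²Δλ²) = 7820.8 km
Excess = 7820.8 − 7506.5 = 314.3 ≈ 314 km

314 km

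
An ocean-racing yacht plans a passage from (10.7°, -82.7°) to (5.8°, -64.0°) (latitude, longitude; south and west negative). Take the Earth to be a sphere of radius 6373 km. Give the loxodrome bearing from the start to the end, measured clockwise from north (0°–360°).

104.8°

Δψ = ln[tan(π/4+φ₂/2)/tan(π/4+φ₁/2)] = -0.0864
Δλ = +0.3264 rad (taken the short way round)
course = atan2(Δλ, Δψ) = 104.83°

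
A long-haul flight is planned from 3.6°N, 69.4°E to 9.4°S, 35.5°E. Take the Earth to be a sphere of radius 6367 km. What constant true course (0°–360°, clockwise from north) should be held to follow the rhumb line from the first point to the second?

249.0°

Meridional parts: M(φ₁)=+0.0629, M(φ₂)=-0.1648 → ΔM = -0.2277;  Δλ = -0.5917 rad
tan C = Δλ / ΔM = +2.5987 → C = 248.95°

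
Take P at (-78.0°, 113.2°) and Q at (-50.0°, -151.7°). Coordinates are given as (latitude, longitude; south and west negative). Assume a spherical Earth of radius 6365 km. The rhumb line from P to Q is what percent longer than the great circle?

10.0%

Great circle: σ = 0.7415 rad → d_gc = Rσ = 4719.9 km
Rhumb: Δφ = +0.4887, Δλ = +1.6598, Δψ = +1.2421, q = Δφ/Δψ = 0.3934 → d_rh = R√(Δφ²+q²Δλ²) = 5191.5 km
Excess = (5191.5 − 4719.9) / 4719.9 = 471.6 / 4719.9 = 9.99% ≈ 10.0%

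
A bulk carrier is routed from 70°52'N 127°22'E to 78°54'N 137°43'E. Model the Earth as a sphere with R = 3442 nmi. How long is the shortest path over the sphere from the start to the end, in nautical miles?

507 nmi

Haversine: a = sin²(Δφ/2)+cos φ₁ cos φ₂ sin²(Δλ/2) = 0.00542;  σ = 2·atan2(√a,√(1−a))
σ = 8.444° → d = Rσ = 3442·0.14737 = 507 nmi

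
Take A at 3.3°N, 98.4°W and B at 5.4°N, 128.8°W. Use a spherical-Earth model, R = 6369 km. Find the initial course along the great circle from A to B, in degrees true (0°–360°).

N = sin Δλ·cos φ₂ = -0.5038;  D = cos φ₁ sin φ₂ − sin φ₁ cos φ₂ cos Δλ = +0.0445
initial course = atan2(N, D) = 275.05°

275.1°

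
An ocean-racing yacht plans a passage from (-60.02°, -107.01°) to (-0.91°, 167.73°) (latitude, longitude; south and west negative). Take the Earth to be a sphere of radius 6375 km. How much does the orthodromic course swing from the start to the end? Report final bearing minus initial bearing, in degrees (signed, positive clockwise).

Initial bearing θ₁ = atan2(sin Δλ cos φ₂, cos φ₁ sin φ₂ − sin φ₁ cos φ₂ cos Δλ) = 273.65°
Final bearing θ₂ = (initial bearing from the destination back to the start) + 180° = 330.08°
Δθ = θ₂ − θ₁ = +56.4°

+56.4°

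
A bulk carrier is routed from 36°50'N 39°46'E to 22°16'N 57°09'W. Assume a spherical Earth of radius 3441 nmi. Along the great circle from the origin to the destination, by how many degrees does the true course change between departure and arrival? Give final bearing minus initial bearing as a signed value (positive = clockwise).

-58.6°

At departure: θ₁ = atan2(sin Δλ cos φ₂, cos φ₁ sin φ₂ − sin φ₁ cos φ₂ cos Δλ) = 291.94°
At arrival: θ₂ = atan2(sin Δλ cos φ₁, −cos φ₂ sin φ₁ + sin φ₂ cos φ₁ cos Δλ) = 233.34°
Δθ = θ₂ − θ₁ = -58.6°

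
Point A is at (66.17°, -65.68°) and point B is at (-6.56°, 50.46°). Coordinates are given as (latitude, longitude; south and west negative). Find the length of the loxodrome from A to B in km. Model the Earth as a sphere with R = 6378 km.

Δψ = ln[tan(π/4+φ₂/2)/tan(π/4+φ₁/2)] = -1.6706;  Δφ = -1.2694 rad,  Δλ = +2.0270 rad
q = Δφ/Δψ = 0.7598
d = R·√(Δφ² + q²Δλ²) = 6378·1.99587 = 12730 km

12730 km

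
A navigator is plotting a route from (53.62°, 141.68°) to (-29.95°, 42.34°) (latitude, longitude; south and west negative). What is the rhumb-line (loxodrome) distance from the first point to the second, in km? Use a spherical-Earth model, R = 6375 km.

Δψ = ln[tan(π/4+φ₂/2)/tan(π/4+φ₁/2)] = -1.6612;  Δφ = -1.4586 rad,  Δλ = -1.7338 rad
q = Δφ/Δψ = 0.8780
d = R·√(Δφ² + q²Δλ²) = 6375·2.10827 = 13440 km

13440 km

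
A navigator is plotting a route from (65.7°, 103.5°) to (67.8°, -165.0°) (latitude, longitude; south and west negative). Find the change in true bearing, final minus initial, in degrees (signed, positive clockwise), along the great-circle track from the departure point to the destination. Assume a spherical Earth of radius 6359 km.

At departure: θ₁ = atan2(sin Δλ cos φ₂, cos φ₁ sin φ₂ − sin φ₁ cos φ₂ cos Δλ) = 44.08°
At arrival: θ₂ = atan2(sin Δλ cos φ₁, −cos φ₂ sin φ₁ + sin φ₂ cos φ₁ cos Δλ) = 130.74°
Δθ = θ₂ − θ₁ = +86.7°

+86.7°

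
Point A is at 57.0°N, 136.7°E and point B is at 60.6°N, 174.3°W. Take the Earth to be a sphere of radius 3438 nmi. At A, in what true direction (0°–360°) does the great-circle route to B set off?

61.1°

θ = atan2( sin Δλ·cos φ₂ ,  cos φ₁ sin φ₂ − sin φ₁ cos φ₂ cos Δλ )
  = atan2(+0.3705, +0.2044) = 61.12°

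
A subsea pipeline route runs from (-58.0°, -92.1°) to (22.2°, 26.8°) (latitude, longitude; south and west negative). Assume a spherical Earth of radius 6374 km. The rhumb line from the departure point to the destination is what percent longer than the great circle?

Great circle: σ = 2.1622 rad → d_gc = Rσ = 13782.0 km
Rhumb: Δφ = +1.3998, Δλ = +2.0752, Δψ = +1.6467, q = Δφ/Δψ = 0.8500 → d_rh = R√(Δφ²+q²Δλ²) = 14353.5 km
Excess = (14353.5 − 13782.0) / 13782.0 = 571.5 / 13782.0 = 4.147% ≈ 4.1%

4.1%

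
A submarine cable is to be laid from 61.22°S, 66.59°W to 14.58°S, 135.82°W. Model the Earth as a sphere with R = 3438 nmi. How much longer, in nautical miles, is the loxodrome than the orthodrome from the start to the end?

Great circle: cos σ = sin φ₁ sin φ₂ + cos φ₁ cos φ₂ cos Δλ,  σ = 1.1746 rad → d_gc = 4038.4 nmi
Rhumb line: Δψ = +1.1031, q = Δφ/Δψ = 0.7379, d_rh = R√(Δφ²+q²Δλ²) = 4150.8 nmi
Excess = 4150.8 − 4038.4 = 112.4 ≈ 112 nmi

112 nmi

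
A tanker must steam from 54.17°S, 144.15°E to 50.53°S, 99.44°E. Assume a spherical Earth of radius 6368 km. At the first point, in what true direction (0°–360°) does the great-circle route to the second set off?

θ = atan2( sin Δλ·cos φ₂ ,  cos φ₁ sin φ₂ − sin φ₁ cos φ₂ cos Δλ )
  = atan2(-0.4472, -0.0856) = 259.16°

259.2°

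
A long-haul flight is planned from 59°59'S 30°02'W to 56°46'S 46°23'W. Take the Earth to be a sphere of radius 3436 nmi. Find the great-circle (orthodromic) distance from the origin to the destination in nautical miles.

547 nmi

cos σ = sin φ₁ sin φ₂ + cos φ₁ cos φ₂ cos Δλ
      = sin(-59.98°)sin(-56.77°) + cos(-59.98°)cos(-56.77°)cos(-16.35°) = 0.9873
σ = 9.128° → d = Rσ = 3436·0.15931 = 547 nmi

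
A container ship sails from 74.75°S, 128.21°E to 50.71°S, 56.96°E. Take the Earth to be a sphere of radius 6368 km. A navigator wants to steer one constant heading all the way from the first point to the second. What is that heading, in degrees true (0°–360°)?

Δψ = ln[tan(π/4+φ₂/2)/tan(π/4+φ₁/2)] = +0.9808
Δλ = -1.2435 rad (taken the short way round)
course = atan2(Δλ, Δψ) = 308.26°

308.3°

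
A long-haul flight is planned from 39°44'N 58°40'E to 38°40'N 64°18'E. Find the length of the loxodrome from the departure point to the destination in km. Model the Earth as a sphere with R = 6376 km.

500 km

Δψ = ln[tan(π/4+φ₂/2)/tan(π/4+φ₁/2)] = -0.0240;  Δφ = -0.0186 rad,  Δλ = +0.0983 rad
q = Δφ/Δψ = 0.7749
d = R·√(Δφ² + q²Δλ²) = 6376·0.07843 = 500 km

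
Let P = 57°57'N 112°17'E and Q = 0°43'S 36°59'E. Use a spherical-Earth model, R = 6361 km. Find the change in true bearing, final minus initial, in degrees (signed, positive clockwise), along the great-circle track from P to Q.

-45.9°

Initial bearing θ₁ = atan2(sin Δλ cos φ₂, cos φ₁ sin φ₂ − sin φ₁ cos φ₂ cos Δλ) = 257.09°
Final bearing θ₂ = (initial bearing from the destination back to the start) + 180° = 211.15°
Δθ = θ₂ − θ₁ = -45.9°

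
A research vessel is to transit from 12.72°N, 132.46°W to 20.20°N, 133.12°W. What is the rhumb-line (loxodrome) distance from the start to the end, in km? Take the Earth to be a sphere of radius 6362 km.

Rhumb course C = atan2(Δλ, Δψ) with Δψ = ln[tan(π/4+φ₂/2)/tan(π/4+φ₁/2)] = +0.1362, Δλ = -0.0115 → C = 355.17°
d = R·|Δφ| / |cos C| = 6362·0.13055 / 0.99644 = 834 km

834 km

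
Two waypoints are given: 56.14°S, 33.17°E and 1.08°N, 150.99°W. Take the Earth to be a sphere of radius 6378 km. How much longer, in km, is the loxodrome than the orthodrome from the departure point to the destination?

3491 km

Great circle: cos σ = sin φ₁ sin φ₂ + cos φ₁ cos φ₂ cos Δλ,  σ = 2.1788 rad → d_gc = 13896.5 km
Rhumb line: Δψ = +1.2083, q = Δφ/Δψ = 0.8265, d_rh = R√(Δφ²+q²Δλ²) = 17387.2 km
Excess = 17387.2 − 13896.5 = 3490.7 ≈ 3491 km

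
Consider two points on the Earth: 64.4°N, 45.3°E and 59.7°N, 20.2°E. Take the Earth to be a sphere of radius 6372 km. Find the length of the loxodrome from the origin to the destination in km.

1406 km

Rhumb course C = atan2(Δλ, Δψ) with Δψ = ln[tan(π/4+φ₂/2)/tan(π/4+φ₁/2)] = -0.1754, Δλ = -0.4381 → C = 248.18°
d = R·|Δφ| / |cos C| = 6372·0.08203 / 0.37173 = 1406 km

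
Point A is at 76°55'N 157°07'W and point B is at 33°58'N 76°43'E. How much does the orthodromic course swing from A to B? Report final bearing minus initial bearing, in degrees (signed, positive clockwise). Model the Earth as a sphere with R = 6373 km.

At departure: θ₁ = atan2(sin Δλ cos φ₂, cos φ₁ sin φ₂ − sin φ₁ cos φ₂ cos Δλ) = 312.02°
At arrival: θ₂ = atan2(sin Δλ cos φ₁, −cos φ₂ sin φ₁ + sin φ₂ cos φ₁ cos Δλ) = 191.70°
Δθ = θ₂ − θ₁ = -120.3°

-120.3°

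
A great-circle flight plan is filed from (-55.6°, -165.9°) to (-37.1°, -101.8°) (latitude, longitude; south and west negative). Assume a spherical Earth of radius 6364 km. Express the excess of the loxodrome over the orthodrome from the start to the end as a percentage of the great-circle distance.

3.0%

Great circle: σ = 0.8030 rad → d_gc = Rσ = 5110.4 km
Rhumb: Δφ = +0.3229, Δλ = +1.1188, Δψ = +0.4745, q = Δφ/Δψ = 0.6805 → d_rh = R√(Δφ²+q²Δλ²) = 5263.0 km
Excess = (5263.0 − 5110.4) / 5110.4 = 152.6 / 5110.4 = 2.99% ≈ 3.0%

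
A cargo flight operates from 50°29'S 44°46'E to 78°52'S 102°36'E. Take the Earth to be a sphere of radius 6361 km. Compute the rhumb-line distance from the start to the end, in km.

Δψ = ln[tan(π/4+φ₂/2)/tan(π/4+φ₁/2)] = -1.3044;  Δφ = -0.4954 rad,  Δλ = +1.0094 rad
q = Δφ/Δψ = 0.3798
d = R·√(Δφ² + q²Δλ²) = 6361·0.62638 = 3984 km

3984 km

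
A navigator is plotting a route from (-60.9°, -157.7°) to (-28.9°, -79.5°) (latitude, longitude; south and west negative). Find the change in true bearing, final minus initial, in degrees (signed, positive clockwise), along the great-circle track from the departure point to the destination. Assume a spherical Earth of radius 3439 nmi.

-61.7°

At departure: θ₁ = atan2(sin Δλ cos φ₂, cos φ₁ sin φ₂ − sin φ₁ cos φ₂ cos Δλ) = 95.24°
At arrival: θ₂ = atan2(sin Δλ cos φ₁, −cos φ₂ sin φ₁ + sin φ₂ cos φ₁ cos Δλ) = 33.59°
Δθ = θ₂ − θ₁ = -61.7°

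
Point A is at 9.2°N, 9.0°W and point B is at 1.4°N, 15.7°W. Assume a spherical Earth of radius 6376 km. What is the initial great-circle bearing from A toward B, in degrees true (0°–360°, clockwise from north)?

220.9°

θ = atan2( sin Δλ·cos φ₂ ,  cos φ₁ sin φ₂ − sin φ₁ cos φ₂ cos Δλ )
  = atan2(-0.1166, -0.1346) = 220.91°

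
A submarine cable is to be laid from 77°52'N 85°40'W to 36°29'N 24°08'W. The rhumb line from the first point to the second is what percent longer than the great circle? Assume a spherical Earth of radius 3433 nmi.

3.5%

Great circle: σ = 0.8475 rad → d_gc = Rσ = 2909.5 nmi
Rhumb: Δφ = -0.7223, Δλ = +1.0740, Δψ = -1.5569, q = Δφ/Δψ = 0.4639 → d_rh = R√(Δφ²+q²Δλ²) = 3012.3 nmi
Excess = (3012.3 − 2909.5) / 2909.5 = 102.8 / 2909.5 = 3.53% ≈ 3.5%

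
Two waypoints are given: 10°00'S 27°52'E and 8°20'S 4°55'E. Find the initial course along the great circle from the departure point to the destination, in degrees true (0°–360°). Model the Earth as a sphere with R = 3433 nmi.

272.3°

N = sin Δλ·cos φ₂ = -0.3858;  D = cos φ₁ sin φ₂ − sin φ₁ cos φ₂ cos Δλ = +0.0155
initial course = atan2(N, D) = 272.30°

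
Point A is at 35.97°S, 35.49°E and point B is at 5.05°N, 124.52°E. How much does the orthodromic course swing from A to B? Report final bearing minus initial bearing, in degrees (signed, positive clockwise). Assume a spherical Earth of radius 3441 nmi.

-31.3°

At departure: θ₁ = atan2(sin Δλ cos φ₂, cos φ₁ sin φ₂ − sin φ₁ cos φ₂ cos Δλ) = 85.34°
At arrival: θ₂ = atan2(sin Δλ cos φ₁, −cos φ₂ sin φ₁ + sin φ₂ cos φ₁ cos Δλ) = 54.08°
Δθ = θ₂ − θ₁ = -31.3°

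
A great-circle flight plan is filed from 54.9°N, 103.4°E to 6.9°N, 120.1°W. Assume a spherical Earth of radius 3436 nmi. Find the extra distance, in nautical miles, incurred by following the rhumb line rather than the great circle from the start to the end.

750 nmi

Great circle: cos σ = sin φ₁ sin φ₂ + cos φ₁ cos φ₂ cos Δλ,  σ = 1.8921 rad → d_gc = 6501.2 nmi
Rhumb line: Δψ = -1.0305, q = Δφ/Δψ = 0.8130, d_rh = R√(Δφ²+q²Δλ²) = 7250.8 nmi
Excess = 7250.8 − 6501.2 = 749.6 ≈ 750 nmi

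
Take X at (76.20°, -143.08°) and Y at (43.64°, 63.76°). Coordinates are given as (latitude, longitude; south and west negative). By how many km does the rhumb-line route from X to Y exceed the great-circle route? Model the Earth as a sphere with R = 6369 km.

1919 km

Great circle: cos σ = sin φ₁ sin φ₂ + cos φ₁ cos φ₂ cos Δλ,  σ = 1.0284 rad → d_gc = 6550.0 km
Rhumb line: Δψ = -1.2637, q = Δφ/Δψ = 0.4497, d_rh = R√(Δφ²+q²Δλ²) = 8468.8 km
Excess = 8468.8 − 6550.0 = 1918.8 ≈ 1919 km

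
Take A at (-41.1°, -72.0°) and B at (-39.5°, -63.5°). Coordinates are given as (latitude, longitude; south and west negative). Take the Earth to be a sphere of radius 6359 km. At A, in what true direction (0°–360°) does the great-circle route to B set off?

78.9°

θ = atan2( sin Δλ·cos φ₂ ,  cos φ₁ sin φ₂ − sin φ₁ cos φ₂ cos Δλ )
  = atan2(+0.1141, +0.0223) = 78.91°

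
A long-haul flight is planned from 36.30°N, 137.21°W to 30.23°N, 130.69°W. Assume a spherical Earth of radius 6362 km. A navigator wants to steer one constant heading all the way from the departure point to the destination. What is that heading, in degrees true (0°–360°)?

Δψ = ln[tan(π/4+φ₂/2)/tan(π/4+φ₁/2)] = -0.1268
Δλ = +0.1138 rad (taken the short way round)
course = atan2(Δλ, Δψ) = 138.10°

138.1°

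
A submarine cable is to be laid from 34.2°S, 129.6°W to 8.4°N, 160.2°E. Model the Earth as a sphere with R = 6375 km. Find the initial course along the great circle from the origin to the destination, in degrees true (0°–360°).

288.4°

N = sin Δλ·cos φ₂ = -0.9308;  D = cos φ₁ sin φ₂ − sin φ₁ cos φ₂ cos Δλ = +0.3092
initial course = atan2(N, D) = 288.37°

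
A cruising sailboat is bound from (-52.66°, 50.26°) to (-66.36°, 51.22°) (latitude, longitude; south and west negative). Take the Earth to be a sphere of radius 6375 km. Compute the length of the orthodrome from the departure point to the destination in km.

1525 km

Haversine: a = sin²(Δφ/2)+cos φ₁ cos φ₂ sin²(Δλ/2) = 0.01424;  σ = 2·atan2(√a,√(1−a))
σ = 13.708° → d = Rσ = 6375·0.23925 = 1525 km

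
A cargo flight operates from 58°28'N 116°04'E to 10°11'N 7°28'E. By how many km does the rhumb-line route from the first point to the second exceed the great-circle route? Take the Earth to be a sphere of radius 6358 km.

705 km

Great circle: cos σ = sin φ₁ sin φ₂ + cos φ₁ cos φ₂ cos Δλ,  σ = 1.5843 rad → d_gc = 10072.9 km
Rhumb line: Δψ = -1.0860, q = Δφ/Δψ = 0.7760, d_rh = R√(Δφ²+q²Δλ²) = 10777.8 km
Excess = 10777.8 − 10072.9 = 704.9 ≈ 705 km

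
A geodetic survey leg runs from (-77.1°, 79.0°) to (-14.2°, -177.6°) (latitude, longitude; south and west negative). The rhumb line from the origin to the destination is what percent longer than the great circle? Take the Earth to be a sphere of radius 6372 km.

Great circle: σ = 1.3807 rad → d_gc = Rσ = 8797.8 km
Rhumb: Δφ = +1.0978, Δλ = +1.8047, Δψ = +1.9295, q = Δφ/Δψ = 0.5690 → d_rh = R√(Δφ²+q²Δλ²) = 9578.1 km
Excess = (9578.1 − 8797.8) / 8797.8 = 780.3 / 8797.8 = 8.87% ≈ 8.9%

8.9%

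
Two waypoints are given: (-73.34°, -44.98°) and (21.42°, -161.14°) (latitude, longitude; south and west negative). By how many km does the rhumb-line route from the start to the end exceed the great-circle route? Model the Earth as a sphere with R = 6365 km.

927 km

Great circle: cos σ = sin φ₁ sin φ₂ + cos φ₁ cos φ₂ cos Δλ,  σ = 2.0573 rad → d_gc = 13094.7 km
Rhumb line: Δψ = +2.3042, q = Δφ/Δψ = 0.7178, d_rh = R√(Δφ²+q²Δλ²) = 14021.7 km
Excess = 14021.7 − 13094.7 = 927.0 ≈ 927 km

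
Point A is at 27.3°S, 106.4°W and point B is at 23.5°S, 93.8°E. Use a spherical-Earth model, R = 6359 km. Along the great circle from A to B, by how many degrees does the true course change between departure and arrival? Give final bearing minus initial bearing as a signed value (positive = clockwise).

Initial bearing θ₁ = atan2(sin Δλ cos φ₂, cos φ₁ sin φ₂ − sin φ₁ cos φ₂ cos Δλ) = 202.92°
Final bearing θ₂ = (initial bearing from the destination back to the start) + 180° = 337.83°
Δθ = θ₂ − θ₁ = +134.9°

+134.9°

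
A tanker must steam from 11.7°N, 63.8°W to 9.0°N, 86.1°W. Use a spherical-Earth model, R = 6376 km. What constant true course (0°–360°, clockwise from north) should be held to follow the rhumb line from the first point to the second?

263.0°

Meridional parts: M(φ₁)=+0.2056, M(φ₂)=+0.1577 → ΔM = -0.0479;  Δλ = -0.3892 rad
tan C = Δλ / ΔM = +8.1241 → C = 262.98°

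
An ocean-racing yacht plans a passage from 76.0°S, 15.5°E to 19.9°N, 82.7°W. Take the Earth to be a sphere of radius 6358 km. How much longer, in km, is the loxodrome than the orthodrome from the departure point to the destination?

Great circle: cos σ = sin φ₁ sin φ₂ + cos φ₁ cos φ₂ cos Δλ,  σ = 1.9420 rad → d_gc = 12347.1 km
Rhumb line: Δψ = +2.4518, q = Δφ/Δψ = 0.6827, d_rh = R√(Δφ²+q²Δλ²) = 12984.1 km
Excess = 12984.1 − 12347.1 = 637.0 ≈ 637 km

637 km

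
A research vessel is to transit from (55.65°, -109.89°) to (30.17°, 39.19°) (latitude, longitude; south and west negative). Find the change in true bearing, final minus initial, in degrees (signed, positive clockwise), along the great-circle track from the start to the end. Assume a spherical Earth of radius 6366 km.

+136.8°

Initial bearing θ₁ = atan2(sin Δλ cos φ₂, cos φ₁ sin φ₂ − sin φ₁ cos φ₂ cos Δλ) = 26.37°
Final bearing θ₂ = (initial bearing from the destination back to the start) + 180° = 163.15°
Δθ = θ₂ − θ₁ = +136.8°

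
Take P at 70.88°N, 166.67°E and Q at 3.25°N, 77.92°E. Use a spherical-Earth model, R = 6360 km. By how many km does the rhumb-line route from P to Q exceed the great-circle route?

Great circle: cos σ = sin φ₁ sin φ₂ + cos φ₁ cos φ₂ cos Δλ,  σ = 1.5101 rad → d_gc = 9604.0 km
Rhumb line: Δψ = -1.7245, q = Δφ/Δψ = 0.6845, d_rh = R√(Δφ²+q²Δλ²) = 10090.8 km
Excess = 10090.8 − 9604.0 = 486.8 ≈ 487 km

487 km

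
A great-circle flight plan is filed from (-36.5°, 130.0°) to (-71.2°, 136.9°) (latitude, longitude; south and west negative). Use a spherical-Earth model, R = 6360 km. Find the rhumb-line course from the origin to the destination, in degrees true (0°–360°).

173.8°

Δψ = ln[tan(π/4+φ₂/2)/tan(π/4+φ₁/2)] = -1.1134
Δλ = +0.1204 rad (taken the short way round)
course = atan2(Δλ, Δψ) = 173.83°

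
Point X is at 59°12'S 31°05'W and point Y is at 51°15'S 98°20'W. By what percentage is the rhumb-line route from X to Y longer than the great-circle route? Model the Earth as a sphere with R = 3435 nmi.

Great circle: σ = 0.6537 rad → d_gc = Rσ = 2245.5 nmi
Rhumb: Δφ = +0.1388, Δλ = -1.1737, Δψ = +0.2443, q = Δφ/Δψ = 0.5680 → d_rh = R√(Δφ²+q²Δλ²) = 2339.1 nmi
Excess = (2339.1 − 2245.5) / 2245.5 = 93.6 / 2245.5 = 4.17% ≈ 4.2%

4.2%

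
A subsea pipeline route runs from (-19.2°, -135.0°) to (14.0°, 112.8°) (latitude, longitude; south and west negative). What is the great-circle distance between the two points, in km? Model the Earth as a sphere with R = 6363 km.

12794 km

cos σ = sin φ₁ sin φ₂ + cos φ₁ cos φ₂ cos Δλ
      = sin(-19.20°)sin(14.00°) + cos(-19.20°)cos(14.00°)cos(-112.20°) = -0.4258
σ = 115.200° → d = Rσ = 6363·2.01063 = 12794 km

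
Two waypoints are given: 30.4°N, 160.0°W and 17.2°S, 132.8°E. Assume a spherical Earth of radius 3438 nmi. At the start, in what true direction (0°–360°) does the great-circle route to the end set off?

243.3°

N = sin Δλ·cos φ₂ = -0.8806;  D = cos φ₁ sin φ₂ − sin φ₁ cos φ₂ cos Δλ = -0.4424
initial course = atan2(N, D) = 243.33°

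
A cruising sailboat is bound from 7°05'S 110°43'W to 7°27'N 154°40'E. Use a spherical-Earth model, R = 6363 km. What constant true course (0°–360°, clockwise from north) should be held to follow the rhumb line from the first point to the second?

278.8°

Δψ = ln[tan(π/4+φ₂/2)/tan(π/4+φ₁/2)] = +0.2543
Δλ = -1.6514 rad (taken the short way round)
course = atan2(Δλ, Δψ) = 278.76°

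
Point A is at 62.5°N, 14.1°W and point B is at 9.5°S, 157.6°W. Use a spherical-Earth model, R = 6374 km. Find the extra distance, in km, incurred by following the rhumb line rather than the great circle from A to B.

1609 km

Great circle: cos σ = sin φ₁ sin φ₂ + cos φ₁ cos φ₂ cos Δλ,  σ = 2.1089 rad → d_gc = 13442.0 km
Rhumb line: Δψ = -1.5743, q = Δφ/Δψ = 0.7982, d_rh = R√(Δφ²+q²Δλ²) = 15051.1 km
Excess = 15051.1 − 13442.0 = 1609.1 ≈ 1609 km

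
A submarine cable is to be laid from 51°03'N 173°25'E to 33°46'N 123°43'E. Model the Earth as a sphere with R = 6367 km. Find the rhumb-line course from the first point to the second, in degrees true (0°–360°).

244.6°

Meridional parts: M(φ₁)=+1.0395, M(φ₂)=+0.6268 → ΔM = -0.4128;  Δλ = -0.8674 rad
tan C = Δλ / ΔM = +2.1015 → C = 244.55°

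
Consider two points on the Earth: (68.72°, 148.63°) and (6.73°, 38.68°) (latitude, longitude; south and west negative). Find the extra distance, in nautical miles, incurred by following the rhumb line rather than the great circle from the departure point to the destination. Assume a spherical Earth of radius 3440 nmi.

Great circle: cos σ = sin φ₁ sin φ₂ + cos φ₁ cos φ₂ cos Δλ,  σ = 1.5846 rad → d_gc = 5450.9 nmi
Rhumb line: Δψ = -1.5543, q = Δφ/Δψ = 0.6961, d_rh = R√(Δφ²+q²Δλ²) = 5913.3 nmi
Excess = 5913.3 − 5450.9 = 462.4 ≈ 462 nmi

462 nmi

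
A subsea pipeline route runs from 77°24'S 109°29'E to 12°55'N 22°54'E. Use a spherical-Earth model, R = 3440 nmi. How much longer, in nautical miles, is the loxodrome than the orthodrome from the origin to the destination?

Great circle: cos σ = sin φ₁ sin φ₂ + cos φ₁ cos φ₂ cos Δλ,  σ = 1.7777 rad → d_gc = 6115.5 nmi
Rhumb line: Δψ = +2.4310, q = Δφ/Δψ = 0.6484, d_rh = R√(Δφ²+q²Δλ²) = 6384.8 nmi
Excess = 6384.8 − 6115.5 = 269.3 ≈ 269 nmi

269 nmi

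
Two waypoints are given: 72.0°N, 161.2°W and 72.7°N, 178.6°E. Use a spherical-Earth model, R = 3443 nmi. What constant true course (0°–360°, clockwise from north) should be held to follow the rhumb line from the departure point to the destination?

Meridional parts: M(φ₁)=+1.8427, M(φ₂)=+1.8830 → ΔM = +0.0403;  Δλ = -0.3526 rad
tan C = Δλ / ΔM = -8.7484 → C = 276.52°

276.5°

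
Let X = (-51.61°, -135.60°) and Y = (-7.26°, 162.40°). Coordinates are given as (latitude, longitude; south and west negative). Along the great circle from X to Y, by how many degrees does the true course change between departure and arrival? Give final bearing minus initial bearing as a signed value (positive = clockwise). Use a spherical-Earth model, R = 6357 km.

At departure: θ₁ = atan2(sin Δλ cos φ₂, cos φ₁ sin φ₂ − sin φ₁ cos φ₂ cos Δλ) = 288.12°
At arrival: θ₂ = atan2(sin Δλ cos φ₁, −cos φ₂ sin φ₁ + sin φ₂ cos φ₁ cos Δλ) = 323.49°
Δθ = θ₂ − θ₁ = +35.4°

+35.4°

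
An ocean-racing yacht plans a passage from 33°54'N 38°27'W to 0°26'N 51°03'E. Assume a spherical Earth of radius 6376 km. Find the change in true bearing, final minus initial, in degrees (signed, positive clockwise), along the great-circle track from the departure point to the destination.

At departure: θ₁ = atan2(sin Δλ cos φ₂, cos φ₁ sin φ₂ − sin φ₁ cos φ₂ cos Δλ) = 89.92°
At arrival: θ₂ = atan2(sin Δλ cos φ₁, −cos φ₂ sin φ₁ + sin φ₂ cos φ₁ cos Δλ) = 123.90°
Δθ = θ₂ − θ₁ = +34.0°

+34.0°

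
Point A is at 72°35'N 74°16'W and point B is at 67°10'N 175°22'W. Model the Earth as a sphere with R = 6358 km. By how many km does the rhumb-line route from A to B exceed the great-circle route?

442 km

Great circle: cos σ = sin φ₁ sin φ₂ + cos φ₁ cos φ₂ cos Δλ,  σ = 0.5413 rad → d_gc = 3441.8 km
Rhumb line: Δψ = -0.2764, q = Δφ/Δψ = 0.3420, d_rh = R√(Δφ²+q²Δλ²) = 3883.9 km
Excess = 3883.9 − 3441.8 = 442.1 ≈ 442 km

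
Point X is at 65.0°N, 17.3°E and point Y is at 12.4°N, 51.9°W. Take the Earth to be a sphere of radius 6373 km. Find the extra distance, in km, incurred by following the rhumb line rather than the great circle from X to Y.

Great circle: cos σ = sin φ₁ sin φ₂ + cos φ₁ cos φ₂ cos Δλ,  σ = 1.2226 rad → d_gc = 7791.7 km
Rhumb line: Δψ = -1.2883, q = Δφ/Δψ = 0.7126, d_rh = R√(Δφ²+q²Δλ²) = 8019.6 km
Excess = 8019.6 − 7791.7 = 227.9 ≈ 228 km

228 km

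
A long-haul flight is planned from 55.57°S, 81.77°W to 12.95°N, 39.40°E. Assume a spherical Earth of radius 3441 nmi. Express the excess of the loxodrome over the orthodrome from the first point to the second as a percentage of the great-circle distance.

Great circle: σ = 2.0601 rad → d_gc = Rσ = 7088.9 nmi
Rhumb: Δφ = +1.1959, Δλ = +2.1148, Δψ = +1.3997, q = Δφ/Δψ = 0.8544 → d_rh = R√(Δφ²+q²Δλ²) = 7456.1 nmi
Excess = (7456.1 − 7088.9) / 7088.9 = 367.2 / 7088.9 = 5.18% ≈ 5.2%

5.2%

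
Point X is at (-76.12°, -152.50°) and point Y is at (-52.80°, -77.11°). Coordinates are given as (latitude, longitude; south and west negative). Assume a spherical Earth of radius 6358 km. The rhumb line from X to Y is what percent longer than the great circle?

Great circle: σ = 0.6269 rad → d_gc = Rσ = 3985.8 km
Rhumb: Δφ = +0.4070, Δλ = +1.3158, Δψ = +1.0170, q = Δφ/Δψ = 0.4002 → d_rh = R√(Δφ²+q²Δλ²) = 4231.7 km
Excess = (4231.7 − 3985.8) / 3985.8 = 245.9 / 3985.8 = 6.17% ≈ 6.2%

6.2%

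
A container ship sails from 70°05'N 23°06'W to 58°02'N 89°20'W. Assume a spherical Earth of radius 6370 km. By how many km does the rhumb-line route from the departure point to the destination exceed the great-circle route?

Great circle: cos σ = sin φ₁ sin φ₂ + cos φ₁ cos φ₂ cos Δλ,  σ = 0.5150 rad → d_gc = 3280.5 km
Rhumb line: Δψ = -0.4894, q = Δφ/Δψ = 0.4297, d_rh = R√(Δφ²+q²Δλ²) = 3436.2 km
Excess = 3436.2 − 3280.5 = 155.7 ≈ 156 km

156 km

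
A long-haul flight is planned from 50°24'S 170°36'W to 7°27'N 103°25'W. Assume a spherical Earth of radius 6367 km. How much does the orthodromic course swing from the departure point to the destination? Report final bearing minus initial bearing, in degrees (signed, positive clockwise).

Initial bearing θ₁ = atan2(sin Δλ cos φ₂, cos φ₁ sin φ₂ − sin φ₁ cos φ₂ cos Δλ) = 67.48°
Final bearing θ₂ = (initial bearing from the destination back to the start) + 180° = 36.43°
Δθ = θ₂ − θ₁ = -31.1°

-31.1°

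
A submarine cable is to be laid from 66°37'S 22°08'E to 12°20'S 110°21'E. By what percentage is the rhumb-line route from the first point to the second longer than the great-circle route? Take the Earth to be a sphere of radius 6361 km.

Great circle: σ = 1.3611 rad → d_gc = Rσ = 8658.2 km
Rhumb: Δφ = +0.9474, Δλ = +1.5397, Δψ = +1.3584, q = Δφ/Δψ = 0.6975 → d_rh = R√(Δφ²+q²Δλ²) = 9109.3 km
Excess = (9109.3 − 8658.2) / 8658.2 = 451.1 / 8658.2 = 5.21% ≈ 5.2%

5.2%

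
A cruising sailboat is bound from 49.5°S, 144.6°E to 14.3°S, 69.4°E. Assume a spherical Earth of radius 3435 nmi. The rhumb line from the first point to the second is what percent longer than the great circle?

Great circle: σ = 1.2147 rad → d_gc = Rσ = 4172.6 nmi
Rhumb: Δφ = +0.6144, Δλ = -1.3125, Δψ = +0.7450, q = Δφ/Δψ = 0.8247 → d_rh = R√(Δφ²+q²Δλ²) = 4275.1 nmi
Excess = (4275.1 − 4172.6) / 4172.6 = 102.5 / 4172.6 = 2.46% ≈ 2.5%

2.5%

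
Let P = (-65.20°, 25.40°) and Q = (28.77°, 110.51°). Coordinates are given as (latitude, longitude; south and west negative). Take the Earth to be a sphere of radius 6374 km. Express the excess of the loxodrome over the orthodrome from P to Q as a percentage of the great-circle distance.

Great circle: σ = 1.9884 rad → d_gc = Rσ = 12674.0 km
Rhumb: Δφ = +1.6401, Δλ = +1.4854, Δψ = +2.0394, q = Δφ/Δψ = 0.8042 → d_rh = R√(Δφ²+q²Δλ²) = 12933.0 km
Excess = (12933.0 − 12674.0) / 12674.0 = 259.0 / 12674.0 = 2.04% ≈ 2.0%

2.0%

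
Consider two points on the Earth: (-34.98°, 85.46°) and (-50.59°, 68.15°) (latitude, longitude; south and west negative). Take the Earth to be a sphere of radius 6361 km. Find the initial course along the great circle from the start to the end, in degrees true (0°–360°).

θ = atan2( sin Δλ·cos φ₂ ,  cos φ₁ sin φ₂ − sin φ₁ cos φ₂ cos Δλ )
  = atan2(-0.1889, -0.2856) = 213.48°

213.5°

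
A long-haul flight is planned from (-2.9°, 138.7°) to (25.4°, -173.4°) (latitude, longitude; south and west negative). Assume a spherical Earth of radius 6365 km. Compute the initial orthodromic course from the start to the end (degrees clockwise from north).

θ = atan2( sin Δλ·cos φ₂ ,  cos φ₁ sin φ₂ − sin φ₁ cos φ₂ cos Δλ )
  = atan2(+0.6703, +0.4590) = 55.59°

55.6°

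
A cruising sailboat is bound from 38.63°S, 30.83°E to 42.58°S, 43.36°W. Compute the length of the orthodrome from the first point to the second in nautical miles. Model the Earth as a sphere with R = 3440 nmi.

3279 nmi

cos σ = sin φ₁ sin φ₂ + cos φ₁ cos φ₂ cos Δλ
      = sin(-38.63°)sin(-42.58°) + cos(-38.63°)cos(-42.58°)cos(-74.19°) = 0.5791
σ = 54.611° → d = Rσ = 3440·0.95314 = 3279 nmi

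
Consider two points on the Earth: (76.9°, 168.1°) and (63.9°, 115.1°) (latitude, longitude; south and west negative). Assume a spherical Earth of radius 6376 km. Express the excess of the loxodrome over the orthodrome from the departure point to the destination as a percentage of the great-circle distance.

3.2%

Great circle: σ = 0.3635 rad → d_gc = Rσ = 2317.5 km
Rhumb: Δφ = -0.2269, Δλ = -0.9250, Δψ = -0.7025, q = Δφ/Δψ = 0.3230 → d_rh = R√(Δφ²+q²Δλ²) = 2392.1 km
Excess = (2392.1 − 2317.5) / 2317.5 = 74.6 / 2317.5 = 3.22% ≈ 3.2%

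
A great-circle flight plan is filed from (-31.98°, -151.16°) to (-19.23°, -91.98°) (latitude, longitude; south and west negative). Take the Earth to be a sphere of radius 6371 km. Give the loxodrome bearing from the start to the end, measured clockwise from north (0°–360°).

Δψ = ln[tan(π/4+φ₂/2)/tan(π/4+φ₁/2)] = +0.2475
Δλ = +1.0329 rad (taken the short way round)
course = atan2(Δλ, Δψ) = 76.52°

76.5°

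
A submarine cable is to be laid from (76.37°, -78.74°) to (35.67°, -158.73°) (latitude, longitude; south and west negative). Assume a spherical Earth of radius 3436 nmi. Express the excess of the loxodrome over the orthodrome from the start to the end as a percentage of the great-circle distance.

Great circle: σ = 0.9273 rad → d_gc = Rσ = 3186.3 nmi
Rhumb: Δφ = -0.7103, Δλ = -1.3961, Δψ = -1.4572, q = Δφ/Δψ = 0.4875 → d_rh = R√(Δφ²+q²Δλ²) = 3380.2 nmi
Excess = (3380.2 − 3186.3) / 3186.3 = 193.9 / 3186.3 = 6.09% ≈ 6.1%

6.1%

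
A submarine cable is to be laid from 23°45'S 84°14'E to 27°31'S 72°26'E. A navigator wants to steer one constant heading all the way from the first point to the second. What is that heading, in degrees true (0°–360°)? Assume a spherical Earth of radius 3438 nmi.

250.5°

Δψ = ln[tan(π/4+φ₂/2)/tan(π/4+φ₁/2)] = -0.0729
Δλ = -0.2059 rad (taken the short way round)
course = atan2(Δλ, Δψ) = 250.50°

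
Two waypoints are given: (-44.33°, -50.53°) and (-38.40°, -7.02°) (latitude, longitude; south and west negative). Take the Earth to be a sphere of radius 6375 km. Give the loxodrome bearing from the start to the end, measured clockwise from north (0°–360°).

Δψ = ln[tan(π/4+φ₂/2)/tan(π/4+φ₁/2)] = +0.1381
Δλ = +0.7594 rad (taken the short way round)
course = atan2(Δλ, Δψ) = 79.70°

79.7°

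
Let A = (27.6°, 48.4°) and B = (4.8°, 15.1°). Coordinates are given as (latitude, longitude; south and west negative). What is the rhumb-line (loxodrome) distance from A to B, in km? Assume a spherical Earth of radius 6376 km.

Δψ = ln[tan(π/4+φ₂/2)/tan(π/4+φ₁/2)] = -0.4176;  Δφ = -0.3979 rad,  Δλ = -0.5812 rad
q = Δφ/Δψ = 0.9529
d = R·√(Δφ² + q²Δλ²) = 6376·0.68194 = 4348 km

4348 km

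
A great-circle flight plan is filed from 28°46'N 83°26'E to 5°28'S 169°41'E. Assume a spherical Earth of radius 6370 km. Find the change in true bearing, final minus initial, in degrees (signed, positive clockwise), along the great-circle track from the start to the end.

At departure: θ₁ = atan2(sin Δλ cos φ₂, cos φ₁ sin φ₂ − sin φ₁ cos φ₂ cos Δλ) = 96.59°
At arrival: θ₂ = atan2(sin Δλ cos φ₁, −cos φ₂ sin φ₁ + sin φ₂ cos φ₁ cos Δλ) = 118.98°
Δθ = θ₂ − θ₁ = +22.4°

+22.4°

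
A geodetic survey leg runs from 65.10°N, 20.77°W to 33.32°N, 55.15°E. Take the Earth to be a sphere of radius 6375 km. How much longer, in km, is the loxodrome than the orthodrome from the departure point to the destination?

Great circle: cos σ = sin φ₁ sin φ₂ + cos φ₁ cos φ₂ cos Δλ,  σ = 0.9473 rad → d_gc = 6039.3 km
Rhumb line: Δψ = -0.8932, q = Δφ/Δψ = 0.6210, d_rh = R√(Δφ²+q²Δλ²) = 6326.1 km
Excess = 6326.1 − 6039.3 = 286.8 ≈ 287 km

287 km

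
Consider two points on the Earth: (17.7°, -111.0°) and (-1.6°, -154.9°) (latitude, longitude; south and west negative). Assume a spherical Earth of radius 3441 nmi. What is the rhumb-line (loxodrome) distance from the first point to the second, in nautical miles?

2845 nmi

Δψ = ln[tan(π/4+φ₂/2)/tan(π/4+φ₁/2)] = -0.3419;  Δφ = -0.3368 rad,  Δλ = -0.7662 rad
q = Δφ/Δψ = 0.9853
d = R·√(Δφ² + q²Δλ²) = 3441·0.82665 = 2845 nmi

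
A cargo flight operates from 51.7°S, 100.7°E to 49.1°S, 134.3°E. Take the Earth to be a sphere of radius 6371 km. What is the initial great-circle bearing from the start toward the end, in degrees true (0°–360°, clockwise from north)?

96.4°

N = sin Δλ·cos φ₂ = +0.3623;  D = cos φ₁ sin φ₂ − sin φ₁ cos φ₂ cos Δλ = -0.0405
initial course = atan2(N, D) = 96.38°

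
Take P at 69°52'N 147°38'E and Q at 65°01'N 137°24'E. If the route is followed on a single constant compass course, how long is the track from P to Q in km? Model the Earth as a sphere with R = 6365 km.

Rhumb course C = atan2(Δλ, Δψ) with Δψ = ln[tan(π/4+φ₂/2)/tan(π/4+φ₁/2)] = -0.2215, Δλ = -0.1786 → C = 218.88°
d = R·|Δφ| / |cos C| = 6365·0.08465 / 0.77844 = 692 km

692 km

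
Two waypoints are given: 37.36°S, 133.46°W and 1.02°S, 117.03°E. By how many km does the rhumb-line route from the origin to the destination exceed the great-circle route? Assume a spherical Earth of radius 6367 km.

Great circle: cos σ = sin φ₁ sin φ₂ + cos φ₁ cos φ₂ cos Δλ,  σ = 1.8282 rad → d_gc = 11640.4 km
Rhumb line: Δψ = +0.6861, q = Δφ/Δψ = 0.9245, d_rh = R√(Δφ²+q²Δλ²) = 11953.0 km
Excess = 11953.0 − 11640.4 = 312.6 ≈ 313 km

313 km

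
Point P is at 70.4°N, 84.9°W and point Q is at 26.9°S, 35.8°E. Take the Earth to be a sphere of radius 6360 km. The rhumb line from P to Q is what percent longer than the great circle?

6.4%

Great circle: σ = 2.1882 rad → d_gc = Rσ = 13917.2 km
Rhumb: Δφ = -1.6982, Δλ = +2.1066, Δψ = -2.2438, q = Δφ/Δψ = 0.7568 → d_rh = R√(Δφ²+q²Δλ²) = 14814.8 km
Excess = (14814.8 − 13917.2) / 13917.2 = 897.6 / 13917.2 = 6.4496% ≈ 6.4%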